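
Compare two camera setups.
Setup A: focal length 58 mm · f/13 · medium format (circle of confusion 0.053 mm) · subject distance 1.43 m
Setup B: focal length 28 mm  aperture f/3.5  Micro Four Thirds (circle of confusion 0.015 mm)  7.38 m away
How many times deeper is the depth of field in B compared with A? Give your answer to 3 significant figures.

11.0

Setup A: H = 58²/(13×0.053) + 58 ≈ 4940.4 mm; DoF = Df − Dn = 1988.89 − 1116.31 ≈ 872.58 mm.
Setup B: H = 28²/(3.5×0.015) + 28 ≈ 14961.3 mm; DoF = Df − Dn = 14536.8 − 4945.3 ≈ 9591.5 mm.
Ratio = 9591.5 / 872.58 ≈ 11.0.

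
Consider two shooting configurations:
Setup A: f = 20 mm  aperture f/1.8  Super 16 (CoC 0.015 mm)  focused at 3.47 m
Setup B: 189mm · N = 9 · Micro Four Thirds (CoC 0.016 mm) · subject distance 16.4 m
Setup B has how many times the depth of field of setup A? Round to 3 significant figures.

1.26

Setup A: H = 20²/(1.8×0.015) + 20 ≈ 14834.8 mm; DoF = Df − Dn = 4523.4 − 2814.6 ≈ 1708.8 mm.
Setup B: H = 189²/(9×0.016) + 189 ≈ 248251.5 mm; DoF = Df − Dn = 17546.7 − 15394.0 ≈ 2152.7 mm.
Ratio = 2152.7 / 1708.8 ≈ 1.26.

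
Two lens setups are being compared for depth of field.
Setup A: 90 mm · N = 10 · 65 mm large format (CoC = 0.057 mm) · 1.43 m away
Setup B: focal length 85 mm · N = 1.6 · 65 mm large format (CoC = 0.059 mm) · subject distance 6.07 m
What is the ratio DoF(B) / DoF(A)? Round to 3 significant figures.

Setup A: H = 90²/(10×0.057) + 90 ≈ 14300.5 mm; DoF = Df − Dn = 1578.88 − 1306.78 ≈ 272.10 mm.
Setup B: H = 85²/(1.6×0.059) + 85 ≈ 76621.0 mm; DoF = Df − Dn = 6584.93 − 5629.76 ≈ 955.17 mm.
Ratio = 955.17 / 272.10 ≈ 3.51.

3.51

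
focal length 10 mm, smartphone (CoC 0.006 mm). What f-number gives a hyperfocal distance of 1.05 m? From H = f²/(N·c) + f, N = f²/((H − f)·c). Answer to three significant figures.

Rearrange H = f²/(N·c) + f for N: N = f² / ((H − f)·c).
N = 10² / ((1050 − 10) × 0.006) = 100 / 6.240 ≈ 16.

f/16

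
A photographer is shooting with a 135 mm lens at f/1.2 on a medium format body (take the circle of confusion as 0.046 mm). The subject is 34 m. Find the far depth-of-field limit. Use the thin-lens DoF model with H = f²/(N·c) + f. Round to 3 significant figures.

37.9 m

Hyperfocal distance H = f²/(N·c) + f = 135²/(1.2 × 0.046) + 135 = 18225/0.0552 + 135 ≈ 330298.0 mm ≈ 330.3 m.
Far limit Df = s·(H − f)/(H − s) = 34000 × (330298.0 − 135) / (330298.0 − 34000) = 34000 × 330163.0 / 296298.0 ≈ 37886 mm ≈ 37.9 m.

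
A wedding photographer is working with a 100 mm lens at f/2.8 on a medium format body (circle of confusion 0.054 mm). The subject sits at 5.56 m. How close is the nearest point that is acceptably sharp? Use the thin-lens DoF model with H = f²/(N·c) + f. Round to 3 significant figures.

Hyperfocal distance H = f²/(N·c) + f = 100²/(2.8 × 0.054) + 100 = 10000/0.1512 + 100 ≈ 66237.6 mm ≈ 66.24 m.
Near limit Dn = s·(H − f)/(H + s − 2f) = 5560 × (66237.6 − 100) / (66237.6 + 5560 − 2 × 100) = 5560 × 66137.6 / 71597.6 ≈ 5136.0 mm ≈ 5.14 m.

5.14 m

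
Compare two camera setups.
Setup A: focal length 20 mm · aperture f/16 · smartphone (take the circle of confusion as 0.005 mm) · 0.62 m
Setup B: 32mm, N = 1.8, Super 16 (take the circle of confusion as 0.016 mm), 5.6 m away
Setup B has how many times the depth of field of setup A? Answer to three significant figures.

11.9

Setup A: H = 20²/(16×0.005) + 20 ≈ 5020.0 mm; DoF = Df − Dn = 704.55 − 553.57 ≈ 150.98 mm.
Setup B: H = 32²/(1.8×0.016) + 32 ≈ 35587.6 mm; DoF = Df − Dn = 6639.8 − 4841.8 ≈ 1798.0 mm.
Ratio = 1798.0 / 150.98 ≈ 11.9.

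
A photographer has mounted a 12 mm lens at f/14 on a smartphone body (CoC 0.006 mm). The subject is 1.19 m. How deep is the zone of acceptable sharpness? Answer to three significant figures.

Hyperfocal distance H = f²/(N·c) + f = 12²/(14 × 0.006) + 12 = 144/0.084 + 12 ≈ 1726.3 mm ≈ 1.726 m.
Near limit Dn = s·(H − f)/(H + s − 2f) = 1190 × (1726.3 − 12) / (1726.3 + 1190 − 2 × 12) = 1190 × 1714.3 / 2892.3 ≈ 705.3 mm.
Far limit Df = s·(H − f)/(H − s) = 1190 × (1726.3 − 12) / (1726.3 − 1190) = 1190 × 1714.3 / 536.3 ≈ 3803.9 mm.
Depth of field = Df − Dn = 3803.9 − 705.3 ≈ 3098.6 mm ≈ 3.10 m.

3.10 m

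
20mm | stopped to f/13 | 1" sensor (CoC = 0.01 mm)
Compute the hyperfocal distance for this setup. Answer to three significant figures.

Hyperfocal distance H = f²/(N·c) + f = 20²/(13 × 0.01) + 20 = 400/0.13 + 20 ≈ 3096.9 mm ≈ 3.10 m.

3.10 m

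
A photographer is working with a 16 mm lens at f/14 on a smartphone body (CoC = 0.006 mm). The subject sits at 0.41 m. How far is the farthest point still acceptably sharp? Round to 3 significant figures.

471 mm

Hyperfocal distance H = f²/(N·c) + f = 16²/(14 × 0.006) + 16 = 256/0.084 + 16 ≈ 3063.6 mm ≈ 3.064 m.
Far limit Df = s·(H − f)/(H − s) = 410 × (3063.6 − 16) / (3063.6 − 410) = 410 × 3047.6 / 2653.6 ≈ 470.88 mm.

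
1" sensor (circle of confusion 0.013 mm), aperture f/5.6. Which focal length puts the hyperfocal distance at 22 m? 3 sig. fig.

From H = f²/(N·c) + f, with f ≪ H: f ≈ √(H·N·c) = √(22000 × 5.6 × 0.013) = √1601.6 ≈ 40.02 mm.
The +f correction barely moves this — solving exactly, f² + N·c·f − N·c·H = 0 ⇒ f = (−N·c + √((N·c)² + 4·N·c·H))/2 = (−0.0728 + √6406.4)/2 ≈ 39.984 mm, so f ≈ 40.0 mm.

40.0 mm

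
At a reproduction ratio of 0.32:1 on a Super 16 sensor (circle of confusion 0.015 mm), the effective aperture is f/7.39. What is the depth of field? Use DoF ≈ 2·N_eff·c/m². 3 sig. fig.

At magnification m, DoF ≈ 2·N_eff·c/m² = 2 × 7.39 × 0.015 / 0.32² = 0.2217 / 0.1024 ≈ 2.17 mm.

2.17 mm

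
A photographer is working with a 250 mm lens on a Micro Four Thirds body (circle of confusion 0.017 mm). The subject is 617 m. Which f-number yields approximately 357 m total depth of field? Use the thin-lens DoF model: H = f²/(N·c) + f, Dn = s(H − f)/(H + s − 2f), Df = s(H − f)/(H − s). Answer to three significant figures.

Write h = H − f = f²/(N·c). The thin-lens limits are Dn = s·h/(h + (s−f)) and Df = s·h/(h − (s−f)), so DoF = Df − Dn = 2·s·(s−f)·h / (h² − (s−f)²).
That is a quadratic in h: DoF·h² − 2·s·(s−f)·h − DoF·(s−f)² = 0 ⇒ h = (s−f)·(s + √(s² + DoF²)) / DoF = 616750 × (617000 + √(617000² + 357000²)) / 357000 = 616750 × (617000 + 712838) / 357000 ≈ 2297416 mm.
Then N = f²/(c·h) = 250² / (0.017 × 2297416) = 62500 / 39056 ≈ 1.60.

f/1.60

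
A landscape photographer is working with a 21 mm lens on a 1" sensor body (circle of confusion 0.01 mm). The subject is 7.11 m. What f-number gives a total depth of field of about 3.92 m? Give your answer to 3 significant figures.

Write h = H − f = f²/(N·c). The thin-lens limits are Dn = s·h/(h + (s−f)) and Df = s·h/(h − (s−f)), so DoF = Df − Dn = 2·s·(s−f)·h / (h² − (s−f)²).
That is a quadratic in h: DoF·h² − 2·s·(s−f)·h − DoF·(s−f)² = 0 ⇒ h = (s−f)·(s + √(s² + DoF²)) / DoF = 7089 × (7110 + √(7110² + 3920²)) / 3920 = 7089 × (7110 + 8119.02) / 3920 ≈ 27540 mm.
Then N = f²/(c·h) = 21² / (0.01 × 27540) = 441 / 275.40 ≈ 1.60.

f/1.60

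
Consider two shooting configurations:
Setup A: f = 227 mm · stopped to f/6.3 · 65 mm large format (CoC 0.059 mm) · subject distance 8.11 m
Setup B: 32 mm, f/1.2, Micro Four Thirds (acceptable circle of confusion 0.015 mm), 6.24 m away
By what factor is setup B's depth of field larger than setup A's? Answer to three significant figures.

1.49

Setup A: H = 227²/(6.3×0.059) + 227 ≈ 138857.6 mm; DoF = Df − Dn = 8598.97 − 7673.65 ≈ 925.32 mm.
Setup B: H = 32²/(1.2×0.015) + 32 ≈ 56920.9 mm; DoF = Df − Dn = 7004.3 − 5626.1 ≈ 1378.2 mm.
Ratio = 1378.2 / 925.32 ≈ 1.49.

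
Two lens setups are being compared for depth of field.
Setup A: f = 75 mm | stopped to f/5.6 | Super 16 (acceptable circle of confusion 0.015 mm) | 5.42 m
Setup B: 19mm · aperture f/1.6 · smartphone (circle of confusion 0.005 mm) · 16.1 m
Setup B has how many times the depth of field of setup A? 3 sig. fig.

15.1

Setup A: H = 75²/(5.6×0.015) + 75 ≈ 67039.3 mm; DoF = Df − Dn = 5890.14 − 5019.36 ≈ 870.78 mm.
Setup B: H = 19²/(1.6×0.005) + 19 ≈ 45144.0 mm; DoF = Df − Dn = 25014 − 11870 ≈ 13144 mm.
Ratio = 13144 / 870.78 ≈ 15.1.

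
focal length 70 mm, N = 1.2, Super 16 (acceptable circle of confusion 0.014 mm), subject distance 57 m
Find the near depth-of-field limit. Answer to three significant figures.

47.7 m

Hyperfocal distance H = f²/(N·c) + f = 70²/(1.2 × 0.014) + 70 = 4900/0.0168 + 70 ≈ 291736.7 mm ≈ 291.7 m.
Near limit Dn = s·(H − f)/(H + s − 2f) = 57000 × (291736.7 − 70) / (291736.7 + 57000 − 2 × 70) = 57000 × 291666.7 / 348596.7 ≈ 47691 mm ≈ 47.7 m.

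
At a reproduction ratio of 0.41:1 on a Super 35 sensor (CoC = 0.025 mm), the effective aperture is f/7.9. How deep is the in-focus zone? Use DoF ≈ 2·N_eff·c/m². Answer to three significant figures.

At magnification m, DoF ≈ 2·N_eff·c/m² = 2 × 7.9 × 0.025 / 0.41² = 0.395 / 0.1681 ≈ 2.35 mm.

2.35 mm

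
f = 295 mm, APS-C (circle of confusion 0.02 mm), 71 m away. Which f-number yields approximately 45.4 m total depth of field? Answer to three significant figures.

f/18

Write h = H − f = f²/(N·c). The thin-lens limits are Dn = s·h/(h + (s−f)) and Df = s·h/(h − (s−f)), so DoF = Df − Dn = 2·s·(s−f)·h / (h² − (s−f)²).
That is a quadratic in h: DoF·h² − 2·s·(s−f)·h − DoF·(s−f)² = 0 ⇒ h = (s−f)·(s + √(s² + DoF²)) / DoF = 70705 × (71000 + √(71000² + 45400²)) / 45400 = 70705 × (71000 + 84274.3) / 45400 ≈ 241821 mm.
Then N = f²/(c·h) = 295² / (0.02 × 241821) = 87025 / 4836.4 ≈ 18.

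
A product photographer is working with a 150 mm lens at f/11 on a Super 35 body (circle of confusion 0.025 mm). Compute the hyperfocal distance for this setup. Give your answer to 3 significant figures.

Hyperfocal distance H = f²/(N·c) + f = 150²/(11 × 0.025) + 150 = 22500/0.275 + 150 ≈ 81968.2 mm ≈ 82.0 m.

82.0 m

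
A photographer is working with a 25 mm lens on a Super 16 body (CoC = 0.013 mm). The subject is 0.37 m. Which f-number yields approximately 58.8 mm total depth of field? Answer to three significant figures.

Write h = H − f = f²/(N·c). The thin-lens limits are Dn = s·h/(h + (s−f)) and Df = s·h/(h − (s−f)), so DoF = Df − Dn = 2·s·(s−f)·h / (h² − (s−f)²).
That is a quadratic in h: DoF·h² − 2·s·(s−f)·h − DoF·(s−f)² = 0 ⇒ h = (s−f)·(s + √(s² + DoF²)) / DoF = 345 × (370 + √(370² + 58.8²)) / 58.8 = 345 × (370 + 374.643) / 58.8 ≈ 4369.1 mm.
Then N = f²/(c·h) = 25² / (0.013 × 4369.1) = 625 / 56.798 ≈ 11.

f/11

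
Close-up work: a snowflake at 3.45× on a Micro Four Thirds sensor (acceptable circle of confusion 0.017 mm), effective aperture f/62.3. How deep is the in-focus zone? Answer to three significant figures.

0.178 mm

At magnification m, DoF ≈ 2·N_eff·c/m² = 2 × 62.3 × 0.017 / 3.45² = 2.118 / 11.9 ≈ 0.178 mm.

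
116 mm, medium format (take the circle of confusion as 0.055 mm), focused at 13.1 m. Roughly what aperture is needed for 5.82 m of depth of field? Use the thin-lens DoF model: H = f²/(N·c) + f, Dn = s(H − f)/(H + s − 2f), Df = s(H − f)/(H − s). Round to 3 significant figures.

Write h = H − f = f²/(N·c). The thin-lens limits are Dn = s·h/(h + (s−f)) and Df = s·h/(h − (s−f)), so DoF = Df − Dn = 2·s·(s−f)·h / (h² − (s−f)²).
That is a quadratic in h: DoF·h² − 2·s·(s−f)·h − DoF·(s−f)² = 0 ⇒ h = (s−f)·(s + √(s² + DoF²)) / DoF = 12984 × (13100 + √(13100² + 5820²)) / 5820 = 12984 × (13100 + 14334.7) / 5820 ≈ 61205 mm.
Then N = f²/(c·h) = 116² / (0.055 × 61205) = 13456 / 3366.3 ≈ 4.

f/4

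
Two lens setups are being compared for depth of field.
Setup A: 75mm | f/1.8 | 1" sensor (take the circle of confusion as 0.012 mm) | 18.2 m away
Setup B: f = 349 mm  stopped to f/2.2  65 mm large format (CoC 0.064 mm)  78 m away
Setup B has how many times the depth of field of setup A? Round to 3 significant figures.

Setup A: H = 75²/(1.8×0.012) + 75 ≈ 260491.7 mm; DoF = Df − Dn = 19561.5 − 17015.7 ≈ 2545.8 mm.
Setup B: H = 349²/(2.2×0.064) + 349 ≈ 865412.9 mm; DoF = Df − Dn = 85692 − 71575 ≈ 14117 mm.
Ratio = 14117 / 2545.8 ≈ 5.55.

5.55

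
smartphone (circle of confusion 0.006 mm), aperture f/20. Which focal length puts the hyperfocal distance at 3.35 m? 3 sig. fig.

From H = f²/(N·c) + f, with f ≪ H: f ≈ √(H·N·c) = √(3350 × 20 × 0.006) = √402.00 ≈ 20.05 mm.
Exact: f² + N·c·f − N·c·H = 0 ⇒ f = (−N·c + √((N·c)² + 4·N·c·H))/2 = (−0.12 + √1608.0)/2 ≈ 19.990 mm ≈ 20.0 mm.

20.0 mm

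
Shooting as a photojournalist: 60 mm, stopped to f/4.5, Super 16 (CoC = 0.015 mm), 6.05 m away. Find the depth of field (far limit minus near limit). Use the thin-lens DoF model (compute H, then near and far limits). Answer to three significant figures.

Hyperfocal distance H = f²/(N·c) + f = 60²/(4.5 × 0.015) + 60 = 3600/0.0675 + 60 ≈ 53393.3 mm ≈ 53.39 m.
Near limit Dn = s·(H − f)/(H + s − 2f) = 6050 × (53393.3 − 60) / (53393.3 + 6050 − 2 × 60) = 6050 × 53333.3 / 59323.3 ≈ 5439.1 mm.
Far limit Df = s·(H − f)/(H − s) = 6050 × (53393.3 − 60) / (53393.3 − 6050) = 6050 × 53333.3 / 47343.3 ≈ 6815.5 mm.
Depth of field = Df − Dn = 6815.5 − 5439.1 ≈ 1376.4 mm ≈ 1.38 m.

1.38 m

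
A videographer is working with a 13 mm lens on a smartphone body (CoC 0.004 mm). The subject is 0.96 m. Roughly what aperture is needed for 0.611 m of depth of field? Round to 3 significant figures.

Write h = H − f = f²/(N·c). The thin-lens limits are Dn = s·h/(h + (s−f)) and Df = s·h/(h − (s−f)), so DoF = Df − Dn = 2·s·(s−f)·h / (h² − (s−f)²).
That is a quadratic in h: DoF·h² − 2·s·(s−f)·h − DoF·(s−f)² = 0 ⇒ h = (s−f)·(s + √(s² + DoF²)) / DoF = 947 × (960 + √(960² + 611²)) / 611 = 947 × (960 + 1137.95) / 611 ≈ 3251.6 mm.
Then N = f²/(c·h) = 13² / (0.004 × 3251.6) = 169 / 13.007 ≈ 13.

f/13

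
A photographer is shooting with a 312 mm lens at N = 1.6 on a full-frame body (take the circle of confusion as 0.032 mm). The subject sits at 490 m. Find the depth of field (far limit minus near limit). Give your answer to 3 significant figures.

Hyperfocal distance H = f²/(N·c) + f = 312²/(1.6 × 0.032) + 312 = 97344/0.0512 + 312 ≈ 1901562.0 mm ≈ 1902 m.
Near limit Dn = s·(H − f)/(H + s − 2f) = 490000 × (1901562.0 − 312) / (1901562.0 + 490000 − 2 × 312) = 490000 × 1901250.0 / 2390938.0 ≈ 389643 mm.
Far limit Df = s·(H − f)/(H − s) = 490000 × (1901562.0 − 312) / (1901562.0 − 490000) = 490000 × 1901250.0 / 1411562.0 ≈ 659987 mm.
Depth of field = Df − Dn = 659987 − 389643 ≈ 270344 mm ≈ 270 m.

270 m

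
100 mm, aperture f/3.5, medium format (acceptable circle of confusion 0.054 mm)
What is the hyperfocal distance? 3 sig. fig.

Hyperfocal distance H = f²/(N·c) + f = 100²/(3.5 × 0.054) + 100 = 10000/0.189 + 100 ≈ 53010.1 mm ≈ 53.0 m.

53.0 m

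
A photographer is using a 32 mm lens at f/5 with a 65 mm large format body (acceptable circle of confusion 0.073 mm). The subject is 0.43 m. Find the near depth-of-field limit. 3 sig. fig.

Hyperfocal distance H = f²/(N·c) + f = 32²/(5 × 0.073) + 32 = 1024/0.365 + 32 ≈ 2837.5 mm ≈ 2.837 m.
Near limit Dn = s·(H − f)/(H + s − 2f) = 430 × (2837.5 − 32) / (2837.5 + 430 − 2 × 32) = 430 × 2805.5 / 3203.5 ≈ 376.58 mm.

377 mm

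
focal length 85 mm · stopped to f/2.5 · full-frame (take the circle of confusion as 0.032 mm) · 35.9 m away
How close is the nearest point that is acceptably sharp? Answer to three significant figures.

25.7 m

Hyperfocal distance H = f²/(N·c) + f = 85²/(2.5 × 0.032) + 85 = 7225/0.08 + 85 ≈ 90397.5 mm ≈ 90.40 m.
Near limit Dn = s·(H − f)/(H + s − 2f) = 35900 × (90397.5 − 85) / (90397.5 + 35900 − 2 × 85) = 35900 × 90312.5 / 126127.5 ≈ 25706 mm ≈ 25.7 m.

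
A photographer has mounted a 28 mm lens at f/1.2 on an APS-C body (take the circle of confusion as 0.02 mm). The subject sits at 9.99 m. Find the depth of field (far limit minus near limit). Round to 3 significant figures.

Hyperfocal distance H = f²/(N·c) + f = 28²/(1.2 × 0.02) + 28 = 784/0.024 + 28 ≈ 32694.7 mm ≈ 32.69 m.
Near limit Dn = s·(H − f)/(H + s − 2f) = 9990 × (32694.7 − 28) / (32694.7 + 9990 − 2 × 28) = 9990 × 32666.7 / 42628.7 ≈ 7655.4 mm.
Far limit Df = s·(H − f)/(H − s) = 9990 × (32694.7 − 28) / (32694.7 − 9990) = 9990 × 32666.7 / 22704.7 ≈ 14373.3 mm.
Depth of field = Df − Dn = 14373.3 − 7655.4 ≈ 6717.9 mm ≈ 6.72 m.

6.72 m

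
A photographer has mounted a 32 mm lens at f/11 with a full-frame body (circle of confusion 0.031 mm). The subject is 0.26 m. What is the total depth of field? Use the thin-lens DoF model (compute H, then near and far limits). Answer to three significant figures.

Hyperfocal distance H = f²/(N·c) + f = 32²/(11 × 0.031) + 32 = 1024/0.341 + 32 ≈ 3034.9 mm ≈ 3.035 m.
Near limit Dn = s·(H − f)/(H + s − 2f) = 260 × (3034.9 − 32) / (3034.9 + 260 − 2 × 32) = 260 × 3002.9 / 3230.9 ≈ 241.652 mm.
Far limit Df = s·(H − f)/(H − s) = 260 × (3034.9 − 32) / (3034.9 − 260) = 260 × 3002.9 / 2774.9 ≈ 281.363 mm.
Depth of field = Df − Dn = 281.363 − 241.652 ≈ 39.711 mm.

39.7 mm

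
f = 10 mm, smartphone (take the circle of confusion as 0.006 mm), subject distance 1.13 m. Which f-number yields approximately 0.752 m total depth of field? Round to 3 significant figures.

f/4.50

Write h = H − f = f²/(N·c). The thin-lens limits are Dn = s·h/(h + (s−f)) and Df = s·h/(h − (s−f)), so DoF = Df − Dn = 2·s·(s−f)·h / (h² − (s−f)²).
That is a quadratic in h: DoF·h² − 2·s·(s−f)·h − DoF·(s−f)² = 0 ⇒ h = (s−f)·(s + √(s² + DoF²)) / DoF = 1120 × (1130 + √(1130² + 752²)) / 752 = 1120 × (1130 + 1357.35) / 752 ≈ 3704.6 mm.
Then N = f²/(c·h) = 10² / (0.006 × 3704.6) = 100 / 22.227 ≈ 4.50.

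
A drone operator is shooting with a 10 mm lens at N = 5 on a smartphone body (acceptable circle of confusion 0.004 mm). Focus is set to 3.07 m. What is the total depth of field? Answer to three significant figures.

6.01 m

Hyperfocal distance H = f²/(N·c) + f = 10²/(5 × 0.004) + 10 = 100/0.02 + 10 ≈ 5010.0 mm ≈ 5.010 m.
Near limit Dn = s·(H − f)/(H + s − 2f) = 3070 × (5010.0 − 10) / (5010.0 + 3070 − 2 × 10) = 3070 × 5000.0 / 8060.0 ≈ 1904.5 mm.
Far limit Df = s·(H − f)/(H − s) = 3070 × (5010.0 − 10) / (5010.0 − 3070) = 3070 × 5000.0 / 1940.0 ≈ 7912.4 mm.
Depth of field = Df − Dn = 7912.4 − 1904.5 ≈ 6007.9 mm ≈ 6.01 m.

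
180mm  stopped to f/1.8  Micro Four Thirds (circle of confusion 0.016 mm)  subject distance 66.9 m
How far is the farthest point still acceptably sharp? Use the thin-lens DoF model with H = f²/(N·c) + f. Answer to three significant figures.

71.1 m

Hyperfocal distance H = f²/(N·c) + f = 180²/(1.8 × 0.016) + 180 = 32400/0.0288 + 180 ≈ 1125180.0 mm ≈ 1125 m.
Far limit Df = s·(H − f)/(H − s) = 66900 × (1125180.0 − 180) / (1125180.0 − 66900) = 66900 × 1125000.0 / 1058280.0 ≈ 71118 mm ≈ 71.1 m.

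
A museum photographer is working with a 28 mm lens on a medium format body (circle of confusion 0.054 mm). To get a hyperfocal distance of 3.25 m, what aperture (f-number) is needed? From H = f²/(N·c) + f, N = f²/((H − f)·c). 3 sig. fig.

f/4.51

Rearrange H = f²/(N·c) + f for N: N = f² / ((H − f)·c).
N = 28² / ((3250 − 28) × 0.054) = 784 / 174.0 ≈ 4.51.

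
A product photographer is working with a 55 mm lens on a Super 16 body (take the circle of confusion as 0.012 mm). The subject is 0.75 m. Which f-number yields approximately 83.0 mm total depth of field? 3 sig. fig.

Write h = H − f = f²/(N·c). The thin-lens limits are Dn = s·h/(h + (s−f)) and Df = s·h/(h − (s−f)), so DoF = Df − Dn = 2·s·(s−f)·h / (h² − (s−f)²).
That is a quadratic in h: DoF·h² − 2·s·(s−f)·h − DoF·(s−f)² = 0 ⇒ h = (s−f)·(s + √(s² + DoF²)) / DoF = 695 × (750 + √(750² + 83²)) / 83 = 695 × (750 + 754.579) / 83 ≈ 12599 mm.
Then N = f²/(c·h) = 55² / (0.012 × 12599) = 3025 / 151.18 ≈ 20.

f/20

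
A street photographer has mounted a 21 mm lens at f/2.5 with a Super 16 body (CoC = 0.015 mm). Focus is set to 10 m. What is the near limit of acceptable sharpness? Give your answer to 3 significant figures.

Hyperfocal distance H = f²/(N·c) + f = 21²/(2.5 × 0.015) + 21 = 441/0.0375 + 21 ≈ 11781.0 mm ≈ 11.78 m.
Near limit Dn = s·(H − f)/(H + s − 2f) = 10000 × (11781.0 − 21) / (11781.0 + 10000 − 2 × 21) = 10000 × 11760.0 / 21739.0 ≈ 5409.6 mm ≈ 5.41 m.

5.41 m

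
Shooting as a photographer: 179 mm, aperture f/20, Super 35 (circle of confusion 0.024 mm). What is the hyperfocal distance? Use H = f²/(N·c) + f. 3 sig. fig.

66.9 m

Hyperfocal distance H = f²/(N·c) + f = 179²/(20 × 0.024) + 179 = 32041/0.48 + 179 ≈ 66931.1 mm ≈ 66.9 m.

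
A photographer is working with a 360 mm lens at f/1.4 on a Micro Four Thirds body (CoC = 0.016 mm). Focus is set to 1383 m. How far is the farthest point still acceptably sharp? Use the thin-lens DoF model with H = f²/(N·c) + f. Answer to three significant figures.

1820 m

Hyperfocal distance H = f²/(N·c) + f = 360²/(1.4 × 0.016) + 360 = 129600/0.0224 + 360 ≈ 5786074.3 mm ≈ 5786 m.
Far limit Df = s·(H − f)/(H − s) = 1383000 × (5786074.3 − 360) / (5786074.3 − 1383000) = 1383000 × 5785714.3 / 4403074.3 ≈ 1817285 mm ≈ 1820 m.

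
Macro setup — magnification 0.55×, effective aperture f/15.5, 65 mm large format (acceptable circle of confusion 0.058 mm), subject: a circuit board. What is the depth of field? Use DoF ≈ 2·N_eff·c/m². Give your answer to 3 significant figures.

5.94 mm

At magnification m, DoF ≈ 2·N_eff·c/m² = 2 × 15.5 × 0.058 / 0.55² = 1.798 / 0.3025 ≈ 5.94 mm.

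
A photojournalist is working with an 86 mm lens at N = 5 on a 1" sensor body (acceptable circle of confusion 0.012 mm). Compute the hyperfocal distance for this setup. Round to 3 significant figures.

Hyperfocal distance H = f²/(N·c) + f = 86²/(5 × 0.012) + 86 = 7396/0.06 + 86 ≈ 123352.7 mm ≈ 123 m.

123 m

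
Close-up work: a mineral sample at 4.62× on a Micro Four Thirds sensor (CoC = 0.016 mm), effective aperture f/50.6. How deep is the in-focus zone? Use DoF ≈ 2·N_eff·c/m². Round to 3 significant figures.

0.0759 mm

At magnification m, DoF ≈ 2·N_eff·c/m² = 2 × 50.6 × 0.016 / 4.62² = 1.619 / 21.34 ≈ 0.0759 mm.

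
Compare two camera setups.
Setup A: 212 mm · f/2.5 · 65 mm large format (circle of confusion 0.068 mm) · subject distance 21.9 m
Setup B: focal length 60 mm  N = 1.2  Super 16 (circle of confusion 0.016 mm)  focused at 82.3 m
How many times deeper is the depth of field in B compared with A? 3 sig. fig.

24.7

Setup A: H = 212²/(2.5×0.068) + 212 ≈ 264588.5 mm; DoF = Df − Dn = 23857.1 − 20239.6 ≈ 3617.5 mm.
Setup B: H = 60²/(1.2×0.016) + 60 ≈ 187560.0 mm; DoF = Df − Dn = 146601 − 57208 ≈ 89393 mm.
Ratio = 89393 / 3617.5 ≈ 24.7.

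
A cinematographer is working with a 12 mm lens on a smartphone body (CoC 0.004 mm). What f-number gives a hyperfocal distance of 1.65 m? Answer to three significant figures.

f/22

Rearrange H = f²/(N·c) + f for N: N = f² / ((H − f)·c).
N = 12² / ((1650 − 12) × 0.004) = 144 / 6.552 ≈ 22.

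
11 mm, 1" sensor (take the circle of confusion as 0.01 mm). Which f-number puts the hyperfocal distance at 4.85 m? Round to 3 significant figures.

f/2.50

Rearrange H = f²/(N·c) + f for N: N = f² / ((H − f)·c).
N = 11² / ((4850 − 11) × 0.01) = 121 / 48.39 ≈ 2.50.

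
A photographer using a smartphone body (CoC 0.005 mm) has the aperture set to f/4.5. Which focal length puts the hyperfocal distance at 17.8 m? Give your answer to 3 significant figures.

From H = f²/(N·c) + f, with f ≪ H: f ≈ √(H·N·c) = √(17800 × 4.5 × 0.005) = √400.50 ≈ 20.01 mm.
The +f correction barely moves this — solving exactly, f² + N·c·f − N·c·H = 0 ⇒ f = (−N·c + √((N·c)² + 4·N·c·H))/2 = (−0.0225 + √1602.0)/2 ≈ 20.001 mm, so f ≈ 20.0 mm.

20.0 mm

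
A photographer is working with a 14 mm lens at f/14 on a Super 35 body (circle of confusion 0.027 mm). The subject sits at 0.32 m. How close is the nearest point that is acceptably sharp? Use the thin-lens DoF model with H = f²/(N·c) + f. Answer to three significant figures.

201 mm

Hyperfocal distance H = f²/(N·c) + f = 14²/(14 × 0.027) + 14 = 196/0.378 + 14 ≈ 532.5 mm ≈ 0.533 m.
Near limit Dn = s·(H − f)/(H + s − 2f) = 320 × (532.5 − 14) / (532.5 + 320 − 2 × 14) = 320 × 518.5 / 824.5 ≈ 201.24 mm.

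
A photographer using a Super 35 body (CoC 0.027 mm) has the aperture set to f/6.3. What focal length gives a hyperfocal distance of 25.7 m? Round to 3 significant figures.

From H = f²/(N·c) + f, with f ≪ H: f ≈ √(H·N·c) = √(25700 × 6.3 × 0.027) = √4371.6 ≈ 66.12 mm.
Exact: f² + N·c·f − N·c·H = 0 ⇒ f = (−N·c + √((N·c)² + 4·N·c·H))/2 = (−0.1701 + √17486)/2 ≈ 66.033 mm ≈ 66.0 mm.

66.0 mm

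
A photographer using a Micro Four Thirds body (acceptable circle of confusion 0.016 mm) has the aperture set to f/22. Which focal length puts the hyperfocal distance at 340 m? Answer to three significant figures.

346 mm

From H = f²/(N·c) + f, with f ≪ H: f ≈ √(H·N·c) = √(340000 × 22 × 0.016) = √119680 ≈ 345.9 mm.
The +f correction barely moves this — solving exactly, f² + N·c·f − N·c·H = 0 ⇒ f = (−N·c + √((N·c)² + 4·N·c·H))/2 = (−0.352 + √478720)/2 ≈ 345.77 mm, so f ≈ 346 mm.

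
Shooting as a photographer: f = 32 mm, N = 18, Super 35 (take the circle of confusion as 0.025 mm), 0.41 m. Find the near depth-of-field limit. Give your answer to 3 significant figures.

Hyperfocal distance H = f²/(N·c) + f = 32²/(18 × 0.025) + 32 = 1024/0.45 + 32 ≈ 2307.6 mm ≈ 2.308 m.
Near limit Dn = s·(H − f)/(H + s − 2f) = 410 × (2307.6 − 32) / (2307.6 + 410 − 2 × 32) = 410 × 2275.6 / 2653.6 ≈ 351.60 mm.

352 mm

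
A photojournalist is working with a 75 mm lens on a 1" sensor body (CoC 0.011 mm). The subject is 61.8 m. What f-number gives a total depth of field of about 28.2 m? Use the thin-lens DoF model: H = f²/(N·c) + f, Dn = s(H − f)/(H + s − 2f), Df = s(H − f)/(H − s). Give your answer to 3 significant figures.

f/1.80

Write h = H − f = f²/(N·c). The thin-lens limits are Dn = s·h/(h + (s−f)) and Df = s·h/(h − (s−f)), so DoF = Df − Dn = 2·s·(s−f)·h / (h² − (s−f)²).
That is a quadratic in h: DoF·h² − 2·s·(s−f)·h − DoF·(s−f)² = 0 ⇒ h = (s−f)·(s + √(s² + DoF²)) / DoF = 61725 × (61800 + √(61800² + 28200²)) / 28200 = 61725 × (61800 + 67930.0) / 28200 ≈ 283957 mm.
Then N = f²/(c·h) = 75² / (0.011 × 283957) = 5625 / 3123.5 ≈ 1.80.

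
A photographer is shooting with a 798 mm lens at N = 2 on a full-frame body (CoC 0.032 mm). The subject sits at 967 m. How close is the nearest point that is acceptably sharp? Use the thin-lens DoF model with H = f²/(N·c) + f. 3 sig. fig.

Hyperfocal distance H = f²/(N·c) + f = 798²/(2 × 0.032) + 798 = 636804/0.064 + 798 ≈ 9950860.5 mm ≈ 9951 m.
Near limit Dn = s·(H − f)/(H + s − 2f) = 967000 × (9950860.5 − 798) / (9950860.5 + 967000 − 2 × 798) = 967000 × 9950062.5 / 10916264.5 ≈ 881411 mm ≈ 881 m.

881 m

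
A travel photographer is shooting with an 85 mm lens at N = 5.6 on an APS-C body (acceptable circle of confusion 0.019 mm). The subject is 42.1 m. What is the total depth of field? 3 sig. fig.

Hyperfocal distance H = f²/(N·c) + f = 85²/(5.6 × 0.019) + 85 = 7225/0.1064 + 85 ≈ 67989.1 mm ≈ 67.99 m.
Near limit Dn = s·(H − f)/(H + s − 2f) = 42100 × (67989.1 − 85) / (67989.1 + 42100 − 2 × 85) = 42100 × 67904.1 / 109919.1 ≈ 26008 mm.
Far limit Df = s·(H − f)/(H − s) = 42100 × (67989.1 − 85) / (67989.1 − 42100) = 42100 × 67904.1 / 25889.1 ≈ 110423 mm.
Depth of field = Df − Dn = 110423 − 26008 ≈ 84415 mm ≈ 84.4 m.

84.4 m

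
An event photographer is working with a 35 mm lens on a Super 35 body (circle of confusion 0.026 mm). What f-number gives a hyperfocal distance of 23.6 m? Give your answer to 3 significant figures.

Rearrange H = f²/(N·c) + f for N: N = f² / ((H − f)·c).
N = 35² / ((23600 − 35) × 0.026) = 1225 / 612.7 ≈ 2.00.

f/2.00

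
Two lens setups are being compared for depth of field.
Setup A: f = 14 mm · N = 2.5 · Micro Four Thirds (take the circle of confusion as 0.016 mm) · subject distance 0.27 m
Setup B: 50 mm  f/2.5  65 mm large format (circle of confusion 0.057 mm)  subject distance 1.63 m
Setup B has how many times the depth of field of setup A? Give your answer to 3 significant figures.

Setup A: H = 14²/(2.5×0.016) + 14 ≈ 4914.0 mm; DoF = Df − Dn = 284.884 − 256.594 ≈ 28.290 mm.
Setup B: H = 50²/(2.5×0.057) + 50 ≈ 17593.9 mm; DoF = Df − Dn = 1791.33 − 1495.33 ≈ 296.00 mm.
Ratio = 296.00 / 28.290 ≈ 10.5.

10.5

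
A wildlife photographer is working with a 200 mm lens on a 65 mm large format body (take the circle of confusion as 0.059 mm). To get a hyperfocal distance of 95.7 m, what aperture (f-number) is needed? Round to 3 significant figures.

f/7.10

Rearrange H = f²/(N·c) + f for N: N = f² / ((H − f)·c).
N = 200² / ((95700 − 200) × 0.059) = 40000 / 5634 ≈ 7.10.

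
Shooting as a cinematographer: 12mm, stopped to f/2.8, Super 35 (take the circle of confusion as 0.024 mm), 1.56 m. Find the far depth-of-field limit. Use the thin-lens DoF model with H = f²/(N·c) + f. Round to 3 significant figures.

5.62 m

Hyperfocal distance H = f²/(N·c) + f = 12²/(2.8 × 0.024) + 12 = 144/0.0672 + 12 ≈ 2154.9 mm ≈ 2.155 m.
Far limit Df = s·(H − f)/(H − s) = 1560 × (2154.9 − 12) / (2154.9 − 1560) = 1560 × 2142.9 / 594.9 ≈ 5619.6 mm ≈ 5.62 m.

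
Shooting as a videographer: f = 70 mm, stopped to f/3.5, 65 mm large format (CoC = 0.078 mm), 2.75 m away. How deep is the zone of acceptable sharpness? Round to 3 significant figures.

Hyperfocal distance H = f²/(N·c) + f = 70²/(3.5 × 0.078) + 70 = 4900/0.273 + 70 ≈ 18018.7 mm ≈ 18.02 m.
Near limit Dn = s·(H − f)/(H + s − 2f) = 2750 × (18018.7 − 70) / (18018.7 + 2750 − 2 × 70) = 2750 × 17948.7 / 20628.7 ≈ 2392.73 mm.
Far limit Df = s·(H − f)/(H − s) = 2750 × (18018.7 − 70) / (18018.7 − 2750) = 2750 × 17948.7 / 15268.7 ≈ 3232.69 mm.
Depth of field = Df − Dn = 3232.69 − 2392.73 ≈ 839.96 mm ≈ 0.840 m.

0.840 m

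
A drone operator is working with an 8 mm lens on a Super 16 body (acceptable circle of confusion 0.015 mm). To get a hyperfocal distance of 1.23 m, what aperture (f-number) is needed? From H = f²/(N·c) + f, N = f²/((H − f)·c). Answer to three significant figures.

f/3.49

Rearrange H = f²/(N·c) + f for N: N = f² / ((H − f)·c).
N = 8² / ((1230 − 8) × 0.015) = 64 / 18.33 ≈ 3.49.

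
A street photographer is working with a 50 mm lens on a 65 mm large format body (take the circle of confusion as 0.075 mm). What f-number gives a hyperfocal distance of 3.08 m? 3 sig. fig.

Rearrange H = f²/(N·c) + f for N: N = f² / ((H − f)·c).
N = 50² / ((3080 − 50) × 0.075) = 2500 / 227.2 ≈ 11.

f/11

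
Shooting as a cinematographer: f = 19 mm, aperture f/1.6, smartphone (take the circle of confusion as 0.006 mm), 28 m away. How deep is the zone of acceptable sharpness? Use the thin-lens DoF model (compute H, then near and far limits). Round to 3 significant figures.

Hyperfocal distance H = f²/(N·c) + f = 19²/(1.6 × 0.006) + 19 = 361/0.0096 + 19 ≈ 37623.2 mm ≈ 37.62 m.
Near limit Dn = s·(H − f)/(H + s − 2f) = 28000 × (37623.2 − 19) / (37623.2 + 28000 − 2 × 19) = 28000 × 37604.2 / 65585.2 ≈ 16054 mm.
Far limit Df = s·(H − f)/(H − s) = 28000 × (37623.2 − 19) / (37623.2 − 28000) = 28000 × 37604.2 / 9623.2 ≈ 109415 mm.
Depth of field = Df − Dn = 109415 − 16054 ≈ 93361 mm ≈ 93.4 m.

93.4 m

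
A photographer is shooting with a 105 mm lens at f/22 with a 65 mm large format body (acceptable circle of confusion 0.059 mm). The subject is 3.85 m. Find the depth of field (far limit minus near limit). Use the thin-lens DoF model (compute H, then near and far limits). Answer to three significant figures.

4.21 m

Hyperfocal distance H = f²/(N·c) + f = 105²/(22 × 0.059) + 105 = 11025/1.298 + 105 ≈ 8598.8 mm ≈ 8.599 m.
Near limit Dn = s·(H − f)/(H + s − 2f) = 3850 × (8598.8 − 105) / (8598.8 + 3850 − 2 × 105) = 3850 × 8493.8 / 12238.8 ≈ 2671.9 mm.
Far limit Df = s·(H − f)/(H − s) = 3850 × (8598.8 − 105) / (8598.8 − 3850) = 3850 × 8493.8 / 4748.8 ≈ 6886.2 mm.
Depth of field = Df − Dn = 6886.2 − 2671.9 ≈ 4214.3 mm ≈ 4.21 m.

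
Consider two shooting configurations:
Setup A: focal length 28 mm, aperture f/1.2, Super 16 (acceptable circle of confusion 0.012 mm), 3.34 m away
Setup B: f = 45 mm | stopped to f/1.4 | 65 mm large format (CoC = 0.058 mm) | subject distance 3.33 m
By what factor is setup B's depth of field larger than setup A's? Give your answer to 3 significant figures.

Setup A: H = 28²/(1.2×0.012) + 28 ≈ 54472.4 mm; DoF = Df − Dn = 3556.34 − 3148.47 ≈ 407.87 mm.
Setup B: H = 45²/(1.4×0.058) + 45 ≈ 24983.4 mm; DoF = Df − Dn = 3835.19 − 2942.41 ≈ 892.78 mm.
Ratio = 892.78 / 407.87 ≈ 2.19.

2.19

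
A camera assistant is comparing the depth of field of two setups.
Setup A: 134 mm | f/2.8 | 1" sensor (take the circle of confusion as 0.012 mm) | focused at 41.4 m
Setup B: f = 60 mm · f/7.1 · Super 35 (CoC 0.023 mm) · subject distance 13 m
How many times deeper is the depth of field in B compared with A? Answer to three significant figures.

3.62

Setup A: H = 134²/(2.8×0.012) + 134 ≈ 534538.8 mm; DoF = Df − Dn = 44864.4 − 38432.3 ≈ 6432.1 mm.
Setup B: H = 60²/(7.1×0.023) + 60 ≈ 22105.3 mm; DoF = Df − Dn = 31475 − 8192 ≈ 23283 mm.
Ratio = 23283 / 6432.1 ≈ 3.62.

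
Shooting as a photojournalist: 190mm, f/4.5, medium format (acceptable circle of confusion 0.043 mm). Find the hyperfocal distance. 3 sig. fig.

Hyperfocal distance H = f²/(N·c) + f = 190²/(4.5 × 0.043) + 190 = 36100/0.1935 + 190 ≈ 186753.3 mm ≈ 187 m.

187 m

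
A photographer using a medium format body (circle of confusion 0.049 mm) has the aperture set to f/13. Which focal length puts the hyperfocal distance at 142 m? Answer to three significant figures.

From H = f²/(N·c) + f, with f ≪ H: f ≈ √(H·N·c) = √(142000 × 13 × 0.049) = √90454 ≈ 300.8 mm.
Exact: f² + N·c·f − N·c·H = 0 ⇒ f = (−N·c + √((N·c)² + 4·N·c·H))/2 = (−0.637 + √361816)/2 ≈ 300.44 mm ≈ 300 mm.

300 mm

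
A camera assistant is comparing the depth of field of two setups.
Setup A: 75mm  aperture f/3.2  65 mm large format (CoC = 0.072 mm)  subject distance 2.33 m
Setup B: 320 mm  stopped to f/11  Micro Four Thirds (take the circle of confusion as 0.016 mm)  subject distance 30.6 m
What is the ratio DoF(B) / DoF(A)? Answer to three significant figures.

Setup A: H = 75²/(3.2×0.072) + 75 ≈ 24489.1 mm; DoF = Df − Dn = 2567.11 − 2132.99 ≈ 434.12 mm.
Setup B: H = 320²/(11×0.016) + 320 ≈ 582138.2 mm; DoF = Df − Dn = 32280.0 − 29086.2 ≈ 3193.8 mm.
Ratio = 3193.8 / 434.12 ≈ 7.36.

7.36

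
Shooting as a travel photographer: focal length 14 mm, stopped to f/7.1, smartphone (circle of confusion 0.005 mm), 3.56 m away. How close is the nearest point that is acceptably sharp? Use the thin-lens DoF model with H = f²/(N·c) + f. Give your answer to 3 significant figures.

Hyperfocal distance H = f²/(N·c) + f = 14²/(7.1 × 0.005) + 14 = 196/0.0355 + 14 ≈ 5535.1 mm ≈ 5.535 m.
Near limit Dn = s·(H − f)/(H + s − 2f) = 3560 × (5535.1 − 14) / (5535.1 + 3560 − 2 × 14) = 3560 × 5521.1 / 9067.1 ≈ 2167.7 mm ≈ 2.17 m.

2.17 m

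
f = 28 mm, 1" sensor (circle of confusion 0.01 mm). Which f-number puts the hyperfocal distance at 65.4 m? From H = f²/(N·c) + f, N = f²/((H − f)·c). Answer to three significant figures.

f/1.20

Rearrange H = f²/(N·c) + f for N: N = f² / ((H − f)·c).
N = 28² / ((65400 − 28) × 0.01) = 784 / 653.7 ≈ 1.20.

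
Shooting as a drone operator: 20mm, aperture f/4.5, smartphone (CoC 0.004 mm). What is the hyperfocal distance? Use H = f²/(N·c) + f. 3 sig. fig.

Hyperfocal distance H = f²/(N·c) + f = 20²/(4.5 × 0.004) + 20 = 400/0.018 + 20 ≈ 22242.2 mm ≈ 22.2 m.

22.2 m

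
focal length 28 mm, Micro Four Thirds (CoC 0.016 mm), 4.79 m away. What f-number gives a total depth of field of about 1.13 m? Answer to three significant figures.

f/1.20

Write h = H − f = f²/(N·c). The thin-lens limits are Dn = s·h/(h + (s−f)) and Df = s·h/(h − (s−f)), so DoF = Df − Dn = 2·s·(s−f)·h / (h² − (s−f)²).
That is a quadratic in h: DoF·h² − 2·s·(s−f)·h − DoF·(s−f)² = 0 ⇒ h = (s−f)·(s + √(s² + DoF²)) / DoF = 4762 × (4790 + √(4790² + 1130²)) / 1130 = 4762 × (4790 + 4921.48) / 1130 ≈ 40926 mm.
Then N = f²/(c·h) = 28² / (0.016 × 40926) = 784 / 654.81 ≈ 1.20.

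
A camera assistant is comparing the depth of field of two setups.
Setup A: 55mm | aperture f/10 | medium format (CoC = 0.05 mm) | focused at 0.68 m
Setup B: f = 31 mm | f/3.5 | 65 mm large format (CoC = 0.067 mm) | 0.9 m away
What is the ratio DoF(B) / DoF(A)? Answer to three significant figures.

Setup A: H = 55²/(10×0.05) + 55 ≈ 6105.0 mm; DoF = Df − Dn = 758.34 − 616.33 ≈ 142.01 mm.
Setup B: H = 31²/(3.5×0.067) + 31 ≈ 4129.1 mm; DoF = Df − Dn = 1142.21 − 742.54 ≈ 399.67 mm.
Ratio = 399.67 / 142.01 ≈ 2.81.

2.81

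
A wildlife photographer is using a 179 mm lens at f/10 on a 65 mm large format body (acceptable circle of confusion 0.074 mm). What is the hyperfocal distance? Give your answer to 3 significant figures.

Hyperfocal distance H = f²/(N·c) + f = 179²/(10 × 0.074) + 179 = 32041/0.74 + 179 ≈ 43477.6 mm ≈ 43.5 m.

43.5 m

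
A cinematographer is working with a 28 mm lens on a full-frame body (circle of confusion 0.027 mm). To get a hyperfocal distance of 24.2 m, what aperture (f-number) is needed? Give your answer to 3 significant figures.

f/1.20

Rearrange H = f²/(N·c) + f for N: N = f² / ((H − f)·c).
N = 28² / ((24200 − 28) × 0.027) = 784 / 652.6 ≈ 1.20.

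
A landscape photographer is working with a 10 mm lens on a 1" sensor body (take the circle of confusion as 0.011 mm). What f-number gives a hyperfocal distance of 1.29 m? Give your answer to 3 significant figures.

Rearrange H = f²/(N·c) + f for N: N = f² / ((H − f)·c).
N = 10² / ((1290 − 10) × 0.011) = 100 / 14.08 ≈ 7.10.

f/7.10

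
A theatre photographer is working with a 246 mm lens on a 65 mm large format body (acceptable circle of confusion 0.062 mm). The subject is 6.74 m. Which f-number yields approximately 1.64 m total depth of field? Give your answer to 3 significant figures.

f/18

Write h = H − f = f²/(N·c). The thin-lens limits are Dn = s·h/(h + (s−f)) and Df = s·h/(h − (s−f)), so DoF = Df − Dn = 2·s·(s−f)·h / (h² − (s−f)²).
That is a quadratic in h: DoF·h² − 2·s·(s−f)·h − DoF·(s−f)² = 0 ⇒ h = (s−f)·(s + √(s² + DoF²)) / DoF = 6494 × (6740 + √(6740² + 1640²)) / 1640 = 6494 × (6740 + 6936.66) / 1640 ≈ 54156 mm.
Then N = f²/(c·h) = 246² / (0.062 × 54156) = 60516 / 3357.7 ≈ 18.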